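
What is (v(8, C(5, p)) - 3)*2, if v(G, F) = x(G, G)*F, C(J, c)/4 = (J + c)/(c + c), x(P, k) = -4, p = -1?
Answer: 58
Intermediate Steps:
C(J, c) = 2*(J + c)/c (C(J, c) = 4*((J + c)/(c + c)) = 4*((J + c)/((2*c))) = 4*((J + c)*(1/(2*c))) = 4*((J + c)/(2*c)) = 2*(J + c)/c)
v(G, F) = -4*F
(v(8, C(5, p)) - 3)*2 = (-4*(2 + 2*5/(-1)) - 3)*2 = (-4*(2 + 2*5*(-1)) - 3)*2 = (-4*(2 - 10) - 3)*2 = (-4*(-8) - 3)*2 = (32 - 3)*2 = 29*2 = 58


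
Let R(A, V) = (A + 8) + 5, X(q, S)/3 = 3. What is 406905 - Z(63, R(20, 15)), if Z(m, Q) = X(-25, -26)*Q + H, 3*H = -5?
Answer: 1219829/3 ≈ 4.0661e+5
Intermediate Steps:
H = -5/3 (H = (⅓)*(-5) = -5/3 ≈ -1.6667)
X(q, S) = 9 (X(q, S) = 3*3 = 9)
R(A, V) = 13 + A (R(A, V) = (8 + A) + 5 = 13 + A)
Z(m, Q) = -5/3 + 9*Q (Z(m, Q) = 9*Q - 5/3 = -5/3 + 9*Q)
406905 - Z(63, R(20, 15)) = 406905 - (-5/3 + 9*(13 + 20)) = 406905 - (-5/3 + 9*33) = 406905 - (-5/3 + 297) = 406905 - 1*886/3 = 406905 - 886/3 = 1219829/3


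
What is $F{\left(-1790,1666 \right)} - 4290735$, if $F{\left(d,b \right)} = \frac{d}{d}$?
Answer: $-4290734$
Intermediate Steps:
$F{\left(d,b \right)} = 1$
$F{\left(-1790,1666 \right)} - 4290735 = 1 - 4290735 = -4290734$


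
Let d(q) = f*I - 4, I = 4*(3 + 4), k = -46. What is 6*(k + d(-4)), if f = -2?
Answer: -636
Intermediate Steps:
I = 28 (I = 4*7 = 28)
d(q) = -60 (d(q) = -2*28 - 4 = -56 - 4 = -60)
6*(k + d(-4)) = 6*(-46 - 60) = 6*(-106) = -636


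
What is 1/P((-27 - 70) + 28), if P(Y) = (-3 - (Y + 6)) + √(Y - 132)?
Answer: 20/1267 - I*√201/3801 ≈ 0.015785 - 0.0037299*I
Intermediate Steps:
P(Y) = -9 + √(-132 + Y) - Y (P(Y) = (-3 - (6 + Y)) + √(-132 + Y) = (-3 + (-6 - Y)) + √(-132 + Y) = (-9 - Y) + √(-132 + Y) = -9 + √(-132 + Y) - Y)
1/P((-27 - 70) + 28) = 1/(-9 + √(-132 + ((-27 - 70) + 28)) - ((-27 - 70) + 28)) = 1/(-9 + √(-132 + (-97 + 28)) - (-97 + 28)) = 1/(-9 + √(-132 - 69) - 1*(-69)) = 1/(-9 + √(-201) + 69) = 1/(-9 + I*√201 + 69) = 1/(60 + I*√201)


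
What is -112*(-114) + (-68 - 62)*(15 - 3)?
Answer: 11208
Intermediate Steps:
-112*(-114) + (-68 - 62)*(15 - 3) = 12768 - 130*12 = 12768 - 1560 = 11208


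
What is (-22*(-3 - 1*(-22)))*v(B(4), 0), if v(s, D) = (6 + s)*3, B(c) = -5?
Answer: -1254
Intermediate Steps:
v(s, D) = 18 + 3*s
(-22*(-3 - 1*(-22)))*v(B(4), 0) = (-22*(-3 - 1*(-22)))*(18 + 3*(-5)) = (-22*(-3 + 22))*(18 - 15) = -22*19*3 = -418*3 = -1254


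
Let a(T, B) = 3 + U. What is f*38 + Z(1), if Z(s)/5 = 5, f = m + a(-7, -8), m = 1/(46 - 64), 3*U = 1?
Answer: 1346/9 ≈ 149.56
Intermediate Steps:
U = ⅓ (U = (⅓)*1 = ⅓ ≈ 0.33333)
a(T, B) = 10/3 (a(T, B) = 3 + ⅓ = 10/3)
m = -1/18 (m = 1/(-18) = -1/18 ≈ -0.055556)
f = 59/18 (f = -1/18 + 10/3 = 59/18 ≈ 3.2778)
Z(s) = 25 (Z(s) = 5*5 = 25)
f*38 + Z(1) = (59/18)*38 + 25 = 1121/9 + 25 = 1346/9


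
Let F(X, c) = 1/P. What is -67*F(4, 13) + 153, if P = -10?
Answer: 1597/10 ≈ 159.70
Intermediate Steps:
F(X, c) = -⅒ (F(X, c) = 1/(-10) = -⅒)
-67*F(4, 13) + 153 = -67*(-⅒) + 153 = 67/10 + 153 = 1597/10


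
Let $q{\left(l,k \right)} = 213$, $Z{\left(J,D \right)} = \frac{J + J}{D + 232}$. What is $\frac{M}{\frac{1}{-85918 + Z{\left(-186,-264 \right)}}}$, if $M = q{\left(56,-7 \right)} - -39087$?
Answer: $- \frac{6752241075}{2} \approx -3.3761 \cdot 10^{9}$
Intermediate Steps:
$Z{\left(J,D \right)} = \frac{2 J}{232 + D}$
$M = 39300$ ($M = 213 - -39087 = 213 + 39087 = 39300$)
$\frac{M}{\frac{1}{-85918 + Z{\left(-186,-264 \right)}}} = \frac{39300}{\frac{1}{-85918 + 2 \left(-186\right) \frac{1}{232 - 264}}} = \frac{39300}{\frac{1}{-85918 + 2 \left(-186\right) \frac{1}{-32}}} = \frac{39300}{\frac{1}{-85918 + 2 \left(-186\right) \left(- \frac{1}{32}\right)}} = \frac{39300}{\frac{1}{-85918 + \frac{93}{8}}} = \frac{39300}{\frac{1}{- \frac{687251}{8}}} = \frac{39300}{- \frac{8}{687251}} = 39300 \left(- \frac{687251}{8}\right) = - \frac{6752241075}{2}$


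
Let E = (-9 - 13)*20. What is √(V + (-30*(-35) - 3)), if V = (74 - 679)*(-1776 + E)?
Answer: √1341727 ≈ 1158.3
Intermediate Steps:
E = -440 (E = -22*20 = -440)
V = 1340680 (V = (74 - 679)*(-1776 - 440) = -605*(-2216) = 1340680)
√(V + (-30*(-35) - 3)) = √(1340680 + (-30*(-35) - 3)) = √(1340680 + (1050 - 3)) = √(1340680 + 1047) = √1341727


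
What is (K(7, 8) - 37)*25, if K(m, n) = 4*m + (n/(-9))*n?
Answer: -3625/9 ≈ -402.78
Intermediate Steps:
K(m, n) = 4*m - n²/9 (K(m, n) = 4*m + (n*(-⅑))*n = 4*m + (-n/9)*n = 4*m - n²/9)
(K(7, 8) - 37)*25 = ((4*7 - ⅑*8²) - 37)*25 = ((28 - ⅑*64) - 37)*25 = ((28 - 64/9) - 37)*25 = (188/9 - 37)*25 = -145/9*25 = -3625/9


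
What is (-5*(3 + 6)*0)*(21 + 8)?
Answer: 0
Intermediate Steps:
(-5*(3 + 6)*0)*(21 + 8) = (-5*9*0)*29 = -45*0*29 = 0*29 = 0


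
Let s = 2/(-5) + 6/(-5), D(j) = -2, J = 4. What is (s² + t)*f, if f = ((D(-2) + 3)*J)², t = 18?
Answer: 8224/25 ≈ 328.96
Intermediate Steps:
f = 16 (f = ((-2 + 3)*4)² = (1*4)² = 4² = 16)
s = -8/5 (s = 2*(-⅕) + 6*(-⅕) = -⅖ - 6/5 = -8/5 ≈ -1.6000)
(s² + t)*f = ((-8/5)² + 18)*16 = (64/25 + 18)*16 = (514/25)*16 = 8224/25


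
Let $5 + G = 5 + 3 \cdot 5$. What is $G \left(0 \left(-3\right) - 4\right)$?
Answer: $-60$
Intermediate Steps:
$G = 15$ ($G = -5 + \left(5 + 3 \cdot 5\right) = -5 + \left(5 + 15\right) = -5 + 20 = 15$)
$G \left(0 \left(-3\right) - 4\right) = 15 \left(0 \left(-3\right) - 4\right) = 15 \left(0 - 4\right) = 15 \left(-4\right) = -60$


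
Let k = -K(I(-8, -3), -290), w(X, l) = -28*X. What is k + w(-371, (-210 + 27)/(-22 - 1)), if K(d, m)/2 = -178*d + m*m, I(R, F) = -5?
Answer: -159592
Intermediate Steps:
K(d, m) = -356*d + 2*m**2 (K(d, m) = 2*(-178*d + m*m) = 2*(-178*d + m**2) = 2*(m**2 - 178*d) = -356*d + 2*m**2)
k = -169980 (k = -(-356*(-5) + 2*(-290)**2) = -(1780 + 2*84100) = -(1780 + 168200) = -1*169980 = -169980)
k + w(-371, (-210 + 27)/(-22 - 1)) = -169980 - 28*(-371) = -169980 + 10388 = -159592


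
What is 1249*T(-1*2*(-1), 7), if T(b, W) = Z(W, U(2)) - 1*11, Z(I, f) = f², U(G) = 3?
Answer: -2498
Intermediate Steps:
T(b, W) = -2 (T(b, W) = 3² - 1*11 = 9 - 11 = -2)
1249*T(-1*2*(-1), 7) = 1249*(-2) = -2498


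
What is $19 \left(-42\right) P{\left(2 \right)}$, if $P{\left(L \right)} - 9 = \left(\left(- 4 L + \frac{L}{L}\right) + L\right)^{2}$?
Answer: $-27132$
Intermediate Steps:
$P{\left(L \right)} = 9 + \left(1 - 3 L\right)^{2}$ ($P{\left(L \right)} = 9 + \left(\left(- 4 L + \frac{L}{L}\right) + L\right)^{2} = 9 + \left(\left(- 4 L + 1\right) + L\right)^{2} = 9 + \left(\left(1 - 4 L\right) + L\right)^{2} = 9 + \left(1 - 3 L\right)^{2}$)
$19 \left(-42\right) P{\left(2 \right)} = 19 \left(-42\right) \left(9 + \left(-1 + 3 \cdot 2\right)^{2}\right) = - 798 \left(9 + \left(-1 + 6\right)^{2}\right) = - 798 \left(9 + 5^{2}\right) = - 798 \left(9 + 25\right) = \left(-798\right) 34 = -27132$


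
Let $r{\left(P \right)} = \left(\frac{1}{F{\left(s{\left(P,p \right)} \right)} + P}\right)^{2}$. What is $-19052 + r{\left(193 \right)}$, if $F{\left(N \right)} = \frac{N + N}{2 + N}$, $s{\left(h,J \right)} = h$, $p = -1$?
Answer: $- \frac{27541503355907}{1445596441} \approx -19052.0$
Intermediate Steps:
$F{\left(N \right)} = \frac{2 N}{2 + N}$
$r{\left(P \right)} = \frac{1}{\left(P + \frac{2 P}{2 + P}\right)^{2}}$ ($r{\left(P \right)} = \left(\frac{1}{\frac{2 P}{2 + P} + P}\right)^{2} = \left(\frac{1}{P + \frac{2 P}{2 + P}}\right)^{2} = \frac{1}{\left(P + \frac{2 P}{2 + P}\right)^{2}}$)
$-19052 + r{\left(193 \right)} = -19052 + \frac{\left(2 + 193\right)^{2}}{37249 \left(4 + 193\right)^{2}} = -19052 + \frac{195^{2}}{37249 \cdot 38809} = -19052 + \frac{1}{37249} \cdot 38025 \cdot \frac{1}{38809} = -19052 + \frac{38025}{1445596441} = - \frac{27541503355907}{1445596441}$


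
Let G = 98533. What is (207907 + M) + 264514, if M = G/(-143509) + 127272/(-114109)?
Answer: 7736180171282956/16375668481 ≈ 4.7242e+5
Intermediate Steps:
M = -29508179545/16375668481 (M = 98533/(-143509) + 127272/(-114109) = 98533*(-1/143509) + 127272*(-1/114109) = -98533/143509 - 127272/114109 = -29508179545/16375668481 ≈ -1.8020)
(207907 + M) + 264514 = (207907 - 29508179545/16375668481) + 264514 = 3404586598699722/16375668481 + 264514 = 7736180171282956/16375668481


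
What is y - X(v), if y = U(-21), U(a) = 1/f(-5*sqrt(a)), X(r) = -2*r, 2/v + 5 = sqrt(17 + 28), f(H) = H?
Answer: 1 + 3*sqrt(5)/5 + I*sqrt(21)/105 ≈ 2.3416 + 0.043644*I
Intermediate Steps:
v = 2/(-5 + 3*sqrt(5)) (v = 2/(-5 + sqrt(17 + 28)) = 2/(-5 + sqrt(45)) = 2/(-5 + 3*sqrt(5)) ≈ 1.1708)
U(a) = -1/(5*sqrt(a)) (U(a) = 1/(-5*sqrt(a)) = -1/(5*sqrt(a)))
y = I*sqrt(21)/105 (y = -(-1)*I*sqrt(21)/105 = I*sqrt(21)/105 ≈ 0.043644*I)
y - X(v) = I*sqrt(21)/105 - (-2)*(1/2 + 3*sqrt(5)/10) = I*sqrt(21)/105 - (-1 - 3*sqrt(5)/5) = I*sqrt(21)/105 + (1 + 3*sqrt(5)/5) = 1 + 3*sqrt(5)/5 + I*sqrt(21)/105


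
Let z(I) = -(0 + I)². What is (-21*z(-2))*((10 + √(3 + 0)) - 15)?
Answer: -420 + 84*√3 ≈ -274.51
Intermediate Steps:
z(I) = -I²
(-21*z(-2))*((10 + √(3 + 0)) - 15) = (-(-21)*(-2)²)*((10 + √(3 + 0)) - 15) = (-(-21)*4)*((10 + √3) - 15) = (-21*(-4))*(-5 + √3) = 84*(-5 + √3) = -420 + 84*√3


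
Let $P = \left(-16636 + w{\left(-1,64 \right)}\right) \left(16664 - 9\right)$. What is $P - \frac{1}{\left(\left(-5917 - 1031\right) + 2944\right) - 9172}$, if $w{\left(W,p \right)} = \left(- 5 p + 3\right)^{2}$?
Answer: $\frac{18401228916841}{13176} \approx 1.3966 \cdot 10^{9}$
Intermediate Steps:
$w{\left(W,p \right)} = \left(3 - 5 p\right)^{2}$
$P = 1396571715$ ($P = \left(-16636 + \left(-3 + 5 \cdot 64\right)^{2}\right) \left(16664 - 9\right) = \left(-16636 + \left(-3 + 320\right)^{2}\right) 16655 = \left(-16636 + 317^{2}\right) 16655 = \left(-16636 + 100489\right) 16655 = 83853 \cdot 16655 = 1396571715$)
$P - \frac{1}{\left(\left(-5917 - 1031\right) + 2944\right) - 9172} = 1396571715 - \frac{1}{\left(\left(-5917 - 1031\right) + 2944\right) - 9172} = 1396571715 - \frac{1}{\left(-6948 + 2944\right) - 9172} = 1396571715 - \frac{1}{-4004 - 9172} = 1396571715 - \frac{1}{-13176} = 1396571715 - - \frac{1}{13176} = 1396571715 + \frac{1}{13176} = \frac{18401228916841}{13176}$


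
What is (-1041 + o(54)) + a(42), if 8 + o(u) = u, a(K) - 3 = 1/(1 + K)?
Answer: -42655/43 ≈ -991.98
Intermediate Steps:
a(K) = 3 + 1/(1 + K)
o(u) = -8 + u
(-1041 + o(54)) + a(42) = (-1041 + (-8 + 54)) + (4 + 3*42)/(1 + 42) = (-1041 + 46) + (4 + 126)/43 = -995 + (1/43)*130 = -995 + 130/43 = -42655/43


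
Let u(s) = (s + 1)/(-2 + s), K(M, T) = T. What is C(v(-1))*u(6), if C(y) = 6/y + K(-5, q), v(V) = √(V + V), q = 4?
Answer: 7 - 21*I*√2/4 ≈ 7.0 - 7.4246*I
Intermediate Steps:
u(s) = (1 + s)/(-2 + s)
v(V) = √2*√V (v(V) = √(2*V) = √2*√V)
C(y) = 4 + 6/y (C(y) = 6/y + 4 = 4 + 6/y)
C(v(-1))*u(6) = (4 + 6/((√2*√(-1))))*((1 + 6)/(-2 + 6)) = (4 + 6/((√2*I)))*(7/4) = (4 + 6/((I*√2)))*((¼)*7) = (4 + 6*(-I*√2/2))*(7/4) = (4 - 3*I*√2)*(7/4) = 7 - 21*I*√2/4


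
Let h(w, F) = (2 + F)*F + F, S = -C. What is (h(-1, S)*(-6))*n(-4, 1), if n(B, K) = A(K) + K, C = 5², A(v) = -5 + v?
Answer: 9900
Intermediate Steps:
C = 25
n(B, K) = -5 + 2*K (n(B, K) = (-5 + K) + K = -5 + 2*K)
S = -25 (S = -1*25 = -25)
h(w, F) = F + F*(2 + F) (h(w, F) = F*(2 + F) + F = F + F*(2 + F))
(h(-1, S)*(-6))*n(-4, 1) = (-25*(3 - 25)*(-6))*(-5 + 2*1) = (-25*(-22)*(-6))*(-5 + 2) = (550*(-6))*(-3) = -3300*(-3) = 9900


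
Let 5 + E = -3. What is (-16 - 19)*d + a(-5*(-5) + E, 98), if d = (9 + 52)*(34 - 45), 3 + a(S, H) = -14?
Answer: 23468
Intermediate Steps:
E = -8 (E = -5 - 3 = -8)
a(S, H) = -17 (a(S, H) = -3 - 14 = -17)
d = -671 (d = 61*(-11) = -671)
(-16 - 19)*d + a(-5*(-5) + E, 98) = (-16 - 19)*(-671) - 17 = -35*(-671) - 17 = 23485 - 17 = 23468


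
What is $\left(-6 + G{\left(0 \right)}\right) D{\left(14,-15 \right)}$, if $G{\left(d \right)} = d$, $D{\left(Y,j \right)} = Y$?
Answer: $-84$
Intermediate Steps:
$\left(-6 + G{\left(0 \right)}\right) D{\left(14,-15 \right)} = \left(-6 + 0\right) 14 = \left(-6\right) 14 = -84$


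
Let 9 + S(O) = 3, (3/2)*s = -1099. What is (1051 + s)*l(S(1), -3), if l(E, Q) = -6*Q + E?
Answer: 3820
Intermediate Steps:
s = -2198/3 (s = (⅔)*(-1099) = -2198/3 ≈ -732.67)
S(O) = -6 (S(O) = -9 + 3 = -6)
l(E, Q) = E - 6*Q
(1051 + s)*l(S(1), -3) = (1051 - 2198/3)*(-6 - 6*(-3)) = 955*(-6 + 18)/3 = (955/3)*12 = 3820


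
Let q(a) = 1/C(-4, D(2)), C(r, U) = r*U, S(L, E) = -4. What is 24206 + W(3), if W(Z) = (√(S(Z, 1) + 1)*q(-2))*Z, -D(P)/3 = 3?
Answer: 24206 + I*√3/12 ≈ 24206.0 + 0.14434*I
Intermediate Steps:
D(P) = -9 (D(P) = -3*3 = -9)
C(r, U) = U*r
q(a) = 1/36 (q(a) = 1/(-9*(-4)) = 1/36)
W(Z) = I*Z*√3/36 (W(Z) = (√(-4 + 1)*(1/36))*Z = (√(-3)*(1/36))*Z = ((I*√3)*(1/36))*Z = (I*√3/36)*Z = I*Z*√3/36)
24206 + W(3) = 24206 + (1/36)*I*3*√3 = 24206 + I*√3/12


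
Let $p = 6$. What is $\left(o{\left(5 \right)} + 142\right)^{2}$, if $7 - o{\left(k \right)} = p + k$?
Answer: $19044$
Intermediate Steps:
$o{\left(k \right)} = 1 - k$ ($o{\left(k \right)} = 7 - \left(6 + k\right) = 1 - k$)
$\left(o{\left(5 \right)} + 142\right)^{2} = \left(\left(1 - 5\right) + 142\right)^{2} = \left(-4 + 142\right)^{2} = 138^{2} = 19044$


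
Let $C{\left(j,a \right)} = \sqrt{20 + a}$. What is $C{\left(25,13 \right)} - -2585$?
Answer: $2585 + \sqrt{33} \approx 2590.7$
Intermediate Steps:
$C{\left(25,13 \right)} - -2585 = \sqrt{20 + 13} - -2585 = \sqrt{33} + 2585 = 2585 + \sqrt{33}$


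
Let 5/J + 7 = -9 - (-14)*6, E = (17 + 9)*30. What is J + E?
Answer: 53045/68 ≈ 780.07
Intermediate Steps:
E = 780 (E = 26*30 = 780)
J = 5/68 (J = 5/(-7 + (-9 - (-14)*6)) = 5/(-7 + (-9 - 7*(-12))) = 5/(-7 + (-9 + 84)) = 5/(-7 + 75) = 5/68 ≈ 0.073529)
J + E = 5/68 + 780 = 53045/68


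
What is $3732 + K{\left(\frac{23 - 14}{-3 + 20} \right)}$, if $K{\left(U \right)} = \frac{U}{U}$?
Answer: $3733$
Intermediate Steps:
$K{\left(U \right)} = 1$
$3732 + K{\left(\frac{23 - 14}{-3 + 20} \right)} = 3732 + 1 = 3733$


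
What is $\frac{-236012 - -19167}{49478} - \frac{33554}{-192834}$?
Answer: $- \frac{20077451959}{4770520326} \approx -4.2086$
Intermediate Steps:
$\frac{-236012 - -19167}{49478} - \frac{33554}{-192834} = \left(-236012 + 19167\right) \frac{1}{49478} - - \frac{16777}{96417} = \left(-216845\right) \frac{1}{49478} + \frac{16777}{96417} = - \frac{216845}{49478} + \frac{16777}{96417} = - \frac{20077451959}{4770520326}$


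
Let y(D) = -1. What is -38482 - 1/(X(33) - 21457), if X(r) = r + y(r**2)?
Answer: -824476849/21425 ≈ -38482.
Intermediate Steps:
X(r) = -1 + r (X(r) = r - 1 = -1 + r)
-38482 - 1/(X(33) - 21457) = -38482 - 1/((-1 + 33) - 21457) = -38482 - 1/(32 - 21457) = -38482 - 1/(-21425) = -38482 - 1*(-1/21425) = -38482 + 1/21425 = -824476849/21425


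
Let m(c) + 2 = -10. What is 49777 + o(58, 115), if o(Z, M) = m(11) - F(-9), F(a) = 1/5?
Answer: 248824/5 ≈ 49765.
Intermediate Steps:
m(c) = -12 (m(c) = -2 - 10 = -12)
F(a) = 1/5
o(Z, M) = -61/5 (o(Z, M) = -12 - 1*1/5 = -12 - 1/5 = -61/5)
49777 + o(58, 115) = 49777 - 61/5 = 248824/5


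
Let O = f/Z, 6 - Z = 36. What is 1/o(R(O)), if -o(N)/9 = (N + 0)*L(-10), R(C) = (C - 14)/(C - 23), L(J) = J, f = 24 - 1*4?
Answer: 71/3960 ≈ 0.017929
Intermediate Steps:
Z = -30 (Z = 6 - 1*36 = 6 - 36 = -30)
f = 20 (f = 24 - 4 = 20)
O = -2/3 (O = 20/(-30) = 20*(-1/30) = -2/3 ≈ -0.66667)
R(C) = (-14 + C)/(-23 + C)
o(N) = 90*N (o(N) = -9*(N + 0)*(-10) = -9*N*(-10) = -(-90)*N = 90*N)
1/o(R(O)) = 1/(90*((-14 - 2/3)/(-23 - 2/3))) = 1/(90*(-44/3/(-71/3))) = 1/(90*(-3/71*(-44/3))) = 1/(90*(44/71)) = 1/(3960/71) = 71/3960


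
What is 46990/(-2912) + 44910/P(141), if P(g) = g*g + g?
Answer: -67504655/4858672 ≈ -13.894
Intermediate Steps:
P(g) = g + g² (P(g) = g² + g = g + g²)
46990/(-2912) + 44910/P(141) = 46990/(-2912) + 44910/((141*(1 + 141))) = 46990*(-1/2912) + 44910/((141*142)) = -23495/1456 + 44910/20022 = -23495/1456 + 44910*(1/20022) = -23495/1456 + 7485/3337 = -67504655/4858672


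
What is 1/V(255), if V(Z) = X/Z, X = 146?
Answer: 255/146 ≈ 1.7466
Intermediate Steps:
V(Z) = 146/Z
1/V(255) = 1/(146/255) = 255/146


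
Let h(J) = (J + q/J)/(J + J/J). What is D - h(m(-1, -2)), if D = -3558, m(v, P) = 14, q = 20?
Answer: -124566/35 ≈ -3559.0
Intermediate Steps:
h(J) = (J + 20/J)/(1 + J) (h(J) = (J + 20/J)/(J + J/J) = (J + 20/J)/(J + 1) = (J + 20/J)/(1 + J))
D - h(m(-1, -2)) = -3558 - (20 + 14²)/(14*(1 + 14)) = -3558 - (20 + 196)/(14*15) = -3558 - 216/(14*15) = -3558 - 1*36/35 = -3558 - 36/35 = -124566/35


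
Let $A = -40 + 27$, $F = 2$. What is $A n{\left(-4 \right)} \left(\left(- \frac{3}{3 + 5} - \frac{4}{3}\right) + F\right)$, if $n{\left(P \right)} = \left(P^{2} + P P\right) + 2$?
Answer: $- \frac{1547}{12} \approx -128.92$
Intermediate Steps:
$A = -13$
$n{\left(P \right)} = 2 + 2 P^{2}$ ($n{\left(P \right)} = \left(P^{2} + P^{2}\right) + 2 = 2 P^{2} + 2 = 2 + 2 P^{2}$)
$A n{\left(-4 \right)} \left(\left(- \frac{3}{3 + 5} - \frac{4}{3}\right) + F\right) = - 13 \left(2 + 2 \left(-4\right)^{2}\right) \left(\left(- \frac{3}{3 + 5} - \frac{4}{3}\right) + 2\right) = - 13 \left(2 + 2 \cdot 16\right) \left(\left(- \frac{3}{8} - \frac{4}{3}\right) + 2\right) = - 13 \left(2 + 32\right) \left(\left(\left(-3\right) \frac{1}{8} - \frac{4}{3}\right) + 2\right) = - 13 \cdot 34 \left(\left(- \frac{3}{8} - \frac{4}{3}\right) + 2\right) = - 13 \cdot 34 \left(- \frac{41}{24} + 2\right) = - 13 \cdot 34 \cdot \frac{7}{24} = \left(-13\right) \frac{119}{12} = - \frac{1547}{12}$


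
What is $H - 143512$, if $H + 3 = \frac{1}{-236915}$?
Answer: $- \frac{34000856226}{236915} \approx -1.4352 \cdot 10^{5}$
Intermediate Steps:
$H = - \frac{710746}{236915}$ ($H = -3 + \frac{1}{-236915} = -3 - \frac{1}{236915} = - \frac{710746}{236915} \approx -3.0$)
$H - 143512 = - \frac{710746}{236915} - 143512 = - \frac{34000856226}{236915}$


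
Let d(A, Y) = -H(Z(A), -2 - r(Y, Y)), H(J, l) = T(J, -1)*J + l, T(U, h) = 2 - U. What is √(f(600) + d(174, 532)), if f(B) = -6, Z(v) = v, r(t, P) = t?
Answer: 18*√94 ≈ 174.52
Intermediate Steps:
H(J, l) = l + J*(2 - J) (H(J, l) = (2 - J)*J + l = J*(2 - J) + l = l + J*(2 - J))
d(A, Y) = 2 + Y + A*(-2 + A) (d(A, Y) = -((-2 - Y) - A*(-2 + A)) = -(-2 - Y - A*(-2 + A)) = 2 + Y + A*(-2 + A))
√(f(600) + d(174, 532)) = √(-6 + (2 + 532 + 174*(-2 + 174))) = √(-6 + (2 + 532 + 174*172)) = √(-6 + (2 + 532 + 29928)) = √(-6 + 30462) = √30456 = 18*√94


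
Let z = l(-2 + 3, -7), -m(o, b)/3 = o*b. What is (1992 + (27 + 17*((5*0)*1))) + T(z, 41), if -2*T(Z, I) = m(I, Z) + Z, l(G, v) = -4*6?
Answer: 555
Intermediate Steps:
m(o, b) = -3*b*o (m(o, b) = -3*o*b = -3*b*o)
l(G, v) = -24
z = -24
T(Z, I) = -Z/2 + 3*I*Z/2 (T(Z, I) = -(-3*Z*I + Z)/2 = -(-3*I*Z + Z)/2 = -(Z - 3*I*Z)/2 = -Z/2 + 3*I*Z/2)
(1992 + (27 + 17*((5*0)*1))) + T(z, 41) = (1992 + (27 + 17*((5*0)*1))) + (1/2)*(-24)*(-1 + 3*41) = (1992 + (27 + 17*(0*1))) + (1/2)*(-24)*(-1 + 123) = (1992 + (27 + 17*0)) + (1/2)*(-24)*122 = (1992 + (27 + 0)) - 1464 = (1992 + 27) - 1464 = 2019 - 1464 = 555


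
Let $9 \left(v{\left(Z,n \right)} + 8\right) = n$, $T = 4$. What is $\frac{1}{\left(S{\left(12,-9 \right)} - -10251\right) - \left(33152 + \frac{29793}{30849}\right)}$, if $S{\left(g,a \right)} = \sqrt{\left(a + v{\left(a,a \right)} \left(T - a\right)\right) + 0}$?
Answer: $- \frac{1210827949331}{27730346909043305} - \frac{317220267 i \sqrt{14}}{55460693818086610} \approx -4.3664 \cdot 10^{-5} - 2.1401 \cdot 10^{-8} i$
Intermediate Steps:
$v{\left(Z,n \right)} = -8 + \frac{n}{9}$
$S{\left(g,a \right)} = \sqrt{a + \left(-8 + \frac{a}{9}\right) \left(4 - a\right)}$ ($S{\left(g,a \right)} = \sqrt{\left(a + \left(-8 + \frac{a}{9}\right) \left(4 - a\right)\right) + 0} = \sqrt{a + \left(-8 + \frac{a}{9}\right) \left(4 - a\right)}$)
$\frac{1}{\left(S{\left(12,-9 \right)} - -10251\right) - \left(33152 + \frac{29793}{30849}\right)} = \frac{1}{\left(\frac{\sqrt{-288 - \left(-9\right)^{2} + 85 \left(-9\right)}}{3} - -10251\right) - \left(33152 + \frac{29793}{30849}\right)} = \frac{1}{\left(\frac{\sqrt{-288 - 81 - 765}}{3} + 10251\right) - \frac{340911947}{10283}} = \frac{1}{\left(\frac{\sqrt{-1134}}{3} + 10251\right) - \frac{340911947}{10283}} = \frac{1}{\left(\frac{9 i \sqrt{14}}{3} + 10251\right) - \frac{340911947}{10283}} = \frac{1}{\left(3 i \sqrt{14} + 10251\right) - \frac{340911947}{10283}} = \frac{1}{\left(10251 + 3 i \sqrt{14}\right) - \frac{340911947}{10283}} = \frac{1}{- \frac{235500914}{10283} + 3 i \sqrt{14}}$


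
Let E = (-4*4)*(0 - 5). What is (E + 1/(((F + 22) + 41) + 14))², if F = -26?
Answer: 16654561/2601 ≈ 6403.1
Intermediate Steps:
E = 80 (E = -16*(-5) = 80)
(E + 1/(((F + 22) + 41) + 14))² = (80 + 1/(((-26 + 22) + 41) + 14))² = (80 + 1/((-4 + 41) + 14))² = (80 + 1/(37 + 14))² = (80 + 1/51)² = (4081/51)² = 16654561/2601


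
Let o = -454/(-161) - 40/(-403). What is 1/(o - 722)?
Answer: -64883/46656124 ≈ -0.0013907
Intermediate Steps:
o = 189402/64883 (o = -454*(-1/161) - 40*(-1/403) = 454/161 + 40/403 = 189402/64883 ≈ 2.9191)
1/(o - 722) = 1/(189402/64883 - 722) = 1/(-46656124/64883) = -64883/46656124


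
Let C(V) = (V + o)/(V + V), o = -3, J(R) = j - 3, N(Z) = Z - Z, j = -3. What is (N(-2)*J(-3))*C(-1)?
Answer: 0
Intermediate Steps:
N(Z) = 0
J(R) = -6 (J(R) = -3 - 3 = -6)
C(V) = (-3 + V)/(2*V) (C(V) = (V - 3)/(V + V) = (-3 + V)/((2*V)) = (-3 + V)*(1/(2*V)) = (-3 + V)/(2*V))
(N(-2)*J(-3))*C(-1) = (0*(-6))*((½)*(-3 - 1)/(-1)) = 0*((½)*(-1)*(-4)) = 0*2 = 0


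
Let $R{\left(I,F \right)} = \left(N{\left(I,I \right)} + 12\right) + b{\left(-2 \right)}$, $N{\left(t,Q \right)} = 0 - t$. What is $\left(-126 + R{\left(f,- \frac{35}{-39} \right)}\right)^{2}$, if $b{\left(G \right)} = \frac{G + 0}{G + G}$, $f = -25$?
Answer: $\frac{31329}{4} \approx 7832.3$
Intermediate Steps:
$b{\left(G \right)} = \frac{1}{2}$ ($b{\left(G \right)} = \frac{G}{2 G} = G \frac{1}{2 G} = \frac{1}{2}$)
$N{\left(t,Q \right)} = - t$
$R{\left(I,F \right)} = \frac{25}{2} - I$ ($R{\left(I,F \right)} = \left(- I + 12\right) + \frac{1}{2} = \left(12 - I\right) + \frac{1}{2} = \frac{25}{2} - I$)
$\left(-126 + R{\left(f,- \frac{35}{-39} \right)}\right)^{2} = \left(-126 + \left(\frac{25}{2} - -25\right)\right)^{2} = \left(-126 + \left(\frac{25}{2} + 25\right)\right)^{2} = \left(-126 + \frac{75}{2}\right)^{2} = \left(- \frac{177}{2}\right)^{2} = \frac{31329}{4}$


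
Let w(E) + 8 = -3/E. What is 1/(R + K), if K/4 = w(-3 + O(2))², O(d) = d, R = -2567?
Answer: -1/2467 ≈ -0.00040535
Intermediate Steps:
w(E) = -8 - 3/E
K = 100 (K = 4*(-8 - 3/(-3 + 2))² = 4*(-8 - 3/(-1))² = 4*(-8 - 3*(-1))² = 4*(-8 + 3)² = 4*(-5)² = 4*25 = 100)
1/(R + K) = 1/(-2567 + 100) = 1/(-2467) = -1/2467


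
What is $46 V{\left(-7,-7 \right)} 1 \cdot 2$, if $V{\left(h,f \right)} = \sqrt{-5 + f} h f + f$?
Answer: $-644 + 9016 i \sqrt{3} \approx -644.0 + 15616.0 i$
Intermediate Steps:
$V{\left(h,f \right)} = f + f h \sqrt{-5 + f}$ ($V{\left(h,f \right)} = h \sqrt{-5 + f} f + f = f h \sqrt{-5 + f} + f = f + f h \sqrt{-5 + f}$)
$46 V{\left(-7,-7 \right)} 1 \cdot 2 = 46 \left(- 7 \left(1 - 7 \sqrt{-5 - 7}\right)\right) 1 \cdot 2 = 46 \left(- 7 \left(1 - 7 \sqrt{-12}\right)\right) 2 = 46 \left(- 7 \left(1 - 7 \cdot 2 i \sqrt{3}\right)\right) 2 = 46 \left(- 7 \left(1 - 14 i \sqrt{3}\right)\right) 2 = 46 \left(-7 + 98 i \sqrt{3}\right) 2 = \left(-322 + 4508 i \sqrt{3}\right) 2 = -644 + 9016 i \sqrt{3}$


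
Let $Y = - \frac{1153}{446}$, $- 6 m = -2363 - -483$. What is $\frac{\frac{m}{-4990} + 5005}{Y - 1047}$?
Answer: $- \frac{3341606386}{700768155} \approx -4.7685$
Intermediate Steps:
$m = \frac{940}{3}$ ($m = - \frac{-2363 - -483}{6} = - \frac{-2363 + 483}{6} = \left(- \frac{1}{6}\right) \left(-1880\right) = \frac{940}{3} \approx 313.33$)
$Y = - \frac{1153}{446}$ ($Y = \left(-1153\right) \frac{1}{446} = - \frac{1153}{446} \approx -2.5852$)
$\frac{\frac{m}{-4990} + 5005}{Y - 1047} = \frac{\frac{940}{3 \left(-4990\right)} + 5005}{- \frac{1153}{446} - 1047} = \frac{\frac{940}{3} \left(- \frac{1}{4990}\right) + 5005}{- \frac{468115}{446}} = \left(- \frac{94}{1497} + 5005\right) \left(- \frac{446}{468115}\right) = \frac{7492391}{1497} \left(- \frac{446}{468115}\right) = - \frac{3341606386}{700768155}$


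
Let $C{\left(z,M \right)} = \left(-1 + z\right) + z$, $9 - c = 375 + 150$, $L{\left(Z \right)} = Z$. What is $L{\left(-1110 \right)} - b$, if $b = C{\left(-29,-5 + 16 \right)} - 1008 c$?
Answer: $-521179$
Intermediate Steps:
$c = -516$ ($c = 9 - \left(375 + 150\right) = 9 - 525 = -516$)
$C{\left(z,M \right)} = -1 + 2 z$
$b = 520069$ ($b = \left(-1 + 2 \left(-29\right)\right) - -520128 = \left(-1 - 58\right) + 520128 = -59 + 520128 = 520069$)
$L{\left(-1110 \right)} - b = -1110 - 520069 = -521179$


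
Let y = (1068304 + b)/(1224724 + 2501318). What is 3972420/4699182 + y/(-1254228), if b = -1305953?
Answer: 3094056025651686173/3660119400288506472 ≈ 0.84534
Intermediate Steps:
y = -237649/3726042 (y = (1068304 - 1305953)/(1224724 + 2501318) = -237649/3726042 ≈ -0.063781)
3972420/4699182 + y/(-1254228) = 3972420/4699182 - 237649/3726042/(-1254228) = 3972420*(1/4699182) - 237649/3726042*(-1/1254228) = 662070/783197 + 237649/4673306205576 = 3094056025651686173/3660119400288506472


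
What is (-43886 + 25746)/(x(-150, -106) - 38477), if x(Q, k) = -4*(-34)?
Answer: 18140/38341 ≈ 0.47312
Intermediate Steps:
x(Q, k) = 136
(-43886 + 25746)/(x(-150, -106) - 38477) = (-43886 + 25746)/(136 - 38477) = -18140/(-38341) = -18140*(-1/38341) = 18140/38341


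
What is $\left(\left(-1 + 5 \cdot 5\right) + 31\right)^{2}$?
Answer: $3025$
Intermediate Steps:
$\left(\left(-1 + 5 \cdot 5\right) + 31\right)^{2} = \left(\left(-1 + 25\right) + 31\right)^{2} = \left(24 + 31\right)^{2} = 55^{2} = 3025$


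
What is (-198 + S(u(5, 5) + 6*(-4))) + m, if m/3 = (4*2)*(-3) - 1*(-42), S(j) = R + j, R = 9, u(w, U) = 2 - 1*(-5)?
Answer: -152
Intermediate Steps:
u(w, U) = 7 (u(w, U) = 2 + 5 = 7)
S(j) = 9 + j
m = 54 (m = 3*((4*2)*(-3) - 1*(-42)) = 3*(8*(-3) + 42) = 3*(-24 + 42) = 3*18 = 54)
(-198 + S(u(5, 5) + 6*(-4))) + m = (-198 + (9 + (7 + 6*(-4)))) + 54 = (-198 + (9 + (7 - 24))) + 54 = (-198 + (9 - 17)) + 54 = (-198 - 8) + 54 = -206 + 54 = -152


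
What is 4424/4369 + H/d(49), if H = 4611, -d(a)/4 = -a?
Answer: 21012563/856324 ≈ 24.538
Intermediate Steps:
d(a) = 4*a (d(a) = -(-4)*a = 4*a)
4424/4369 + H/d(49) = 4424/4369 + 4611/((4*49)) = 4424*(1/4369) + 4611/196 = 4424/4369 + 4611*(1/196) = 4424/4369 + 4611/196 = 21012563/856324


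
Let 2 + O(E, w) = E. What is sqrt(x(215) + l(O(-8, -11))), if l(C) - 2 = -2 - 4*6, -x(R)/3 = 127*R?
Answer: I*sqrt(81939) ≈ 286.25*I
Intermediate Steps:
x(R) = -381*R
O(E, w) = -2 + E
l(C) = -24 (l(C) = 2 + (-2 - 4*6) = 2 + (-2 - 24) = 2 - 26 = -24)
sqrt(x(215) + l(O(-8, -11))) = sqrt(-381*215 - 24) = sqrt(-81915 - 24) = sqrt(-81939) = I*sqrt(81939)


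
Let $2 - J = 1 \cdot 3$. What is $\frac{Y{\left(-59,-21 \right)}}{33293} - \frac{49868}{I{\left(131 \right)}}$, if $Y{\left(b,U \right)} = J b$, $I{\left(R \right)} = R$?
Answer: $- \frac{1660247595}{4361383} \approx -380.67$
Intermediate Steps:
$J = -1$ ($J = 2 - 1 \cdot 3 = 2 - 3 = -1$)
$Y{\left(b,U \right)} = - b$
$\frac{Y{\left(-59,-21 \right)}}{33293} - \frac{49868}{I{\left(131 \right)}} = \frac{\left(-1\right) \left(-59\right)}{33293} - \frac{49868}{131} = 59 \cdot \frac{1}{33293} - \frac{49868}{131} = \frac{59}{33293} - \frac{49868}{131} = - \frac{1660247595}{4361383}$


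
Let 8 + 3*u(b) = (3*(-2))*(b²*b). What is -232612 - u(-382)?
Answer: -335155636/3 ≈ -1.1172e+8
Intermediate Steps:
u(b) = -8/3 - 2*b³ (u(b) = -8/3 + ((3*(-2))*(b²*b))/3 = -8/3 + (-6*b³)/3 = -8/3 - 2*b³)
-232612 - u(-382) = -232612 - (-8/3 - 2*(-382)³) = -232612 - (-8/3 - 2*(-55742968)) = -232612 - (-8/3 + 111485936) = -232612 - 1*334457800/3 = -232612 - 334457800/3 = -335155636/3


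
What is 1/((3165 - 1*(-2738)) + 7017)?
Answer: 1/12920 ≈ 7.7399e-5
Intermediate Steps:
1/((3165 - 1*(-2738)) + 7017) = 1/((3165 + 2738) + 7017) = 1/(5903 + 7017) = 1/12920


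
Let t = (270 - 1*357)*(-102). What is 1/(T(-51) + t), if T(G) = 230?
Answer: 1/9104 ≈ 0.00010984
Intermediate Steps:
t = 8874 (t = (270 - 357)*(-102) = -87*(-102) = 8874)
1/(T(-51) + t) = 1/(230 + 8874) = 1/9104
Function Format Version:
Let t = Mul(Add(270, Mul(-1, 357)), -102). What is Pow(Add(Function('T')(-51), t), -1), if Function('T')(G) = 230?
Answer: Rational(1, 9104) ≈ 0.00010984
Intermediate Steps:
t = 8874 (t = Mul(Add(270, -357), -102) = Mul(-87, -102) = 8874)
Pow(Add(Function('T')(-51), t), -1) = Pow(Add(230, 8874), -1) = Pow(9104, -1) = Rational(1, 9104)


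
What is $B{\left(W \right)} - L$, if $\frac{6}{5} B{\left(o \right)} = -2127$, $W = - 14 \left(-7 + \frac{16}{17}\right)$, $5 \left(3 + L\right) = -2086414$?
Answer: $\frac{4155133}{10} \approx 4.1551 \cdot 10^{5}$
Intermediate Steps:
$L = - \frac{2086429}{5}$ ($L = -3 + \frac{1}{5} \left(-2086414\right) = -3 - \frac{2086414}{5} = - \frac{2086429}{5} \approx -4.1729 \cdot 10^{5}$)
$W = \frac{1442}{17}$ ($W = - 14 \left(-7 + 16 \cdot \frac{1}{17}\right) = - 14 \left(-7 + \frac{16}{17}\right) = \left(-14\right) \left(- \frac{103}{17}\right) = \frac{1442}{17} \approx 84.823$)
$B{\left(o \right)} = - \frac{3545}{2}$ ($B{\left(o \right)} = \frac{5}{6} \left(-2127\right) = - \frac{3545}{2}$)
$B{\left(W \right)} - L = - \frac{3545}{2} - - \frac{2086429}{5} = - \frac{3545}{2} + \frac{2086429}{5} = \frac{4155133}{10}$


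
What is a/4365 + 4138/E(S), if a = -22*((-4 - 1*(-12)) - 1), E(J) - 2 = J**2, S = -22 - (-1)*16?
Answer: 9028259/82935 ≈ 108.86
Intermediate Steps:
S = -6 (S = -22 - 1*(-16) = -22 + 16 = -6)
E(J) = 2 + J**2
a = -154 (a = -22*((-4 + 12) - 1) = -22*(8 - 1) = -22*7 = -154)
a/4365 + 4138/E(S) = -154/4365 + 4138/(2 + (-6)**2) = -154*1/4365 + 4138/(2 + 36) = -154/4365 + 4138/38 = -154/4365 + 4138*(1/38) = -154/4365 + 2069/19 = 9028259/82935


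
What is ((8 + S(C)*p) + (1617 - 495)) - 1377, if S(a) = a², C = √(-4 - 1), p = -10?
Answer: -197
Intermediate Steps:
C = I*√5 (C = √(-5) = I*√5 ≈ 2.2361*I)
((8 + S(C)*p) + (1617 - 495)) - 1377 = ((8 + (I*√5)²*(-10)) + (1617 - 495)) - 1377 = ((8 - 5*(-10)) + 1122) - 1377 = ((8 + 50) + 1122) - 1377 = (58 + 1122) - 1377 = 1180 - 1377 = -197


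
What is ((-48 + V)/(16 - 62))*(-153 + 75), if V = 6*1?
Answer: -1638/23 ≈ -71.217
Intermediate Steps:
V = 6
((-48 + V)/(16 - 62))*(-153 + 75) = ((-48 + 6)/(16 - 62))*(-153 + 75) = -42/(-46)*(-78) = -42*(-1/46)*(-78) = (21/23)*(-78) = -1638/23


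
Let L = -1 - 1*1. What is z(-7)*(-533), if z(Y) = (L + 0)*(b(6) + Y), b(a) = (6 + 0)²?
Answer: 30914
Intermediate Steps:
L = -2 (L = -1 - 1 = -2)
b(a) = 36 (b(a) = 6² = 36)
z(Y) = -72 - 2*Y (z(Y) = (-2 + 0)*(36 + Y) = -2*(36 + Y) = -72 - 2*Y)
z(-7)*(-533) = (-72 - 2*(-7))*(-533) = (-72 + 14)*(-533) = -58*(-533) = 30914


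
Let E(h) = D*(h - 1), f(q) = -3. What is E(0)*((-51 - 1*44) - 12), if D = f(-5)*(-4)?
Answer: 1284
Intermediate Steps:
D = 12 (D = -3*(-4) = 12)
E(h) = -12 + 12*h (E(h) = 12*(h - 1) = 12*(-1 + h) = -12 + 12*h)
E(0)*((-51 - 1*44) - 12) = (-12 + 12*0)*((-51 - 1*44) - 12) = (-12 + 0)*((-51 - 44) - 12) = -12*(-95 - 12) = -12*(-107) = 1284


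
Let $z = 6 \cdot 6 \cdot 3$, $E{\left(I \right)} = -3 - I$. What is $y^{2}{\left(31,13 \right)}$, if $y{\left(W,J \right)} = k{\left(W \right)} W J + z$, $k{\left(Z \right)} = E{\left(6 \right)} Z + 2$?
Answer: $12437379529$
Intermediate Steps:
$k{\left(Z \right)} = 2 - 9 Z$ ($k{\left(Z \right)} = \left(-3 - 6\right) Z + 2 = - 9 Z + 2 = 2 - 9 Z$)
$z = 108$ ($z = 36 \cdot 3 = 108$)
$y{\left(W,J \right)} = 108 + J W \left(2 - 9 W\right)$ ($y{\left(W,J \right)} = \left(2 - 9 W\right) W J + 108 = W \left(2 - 9 W\right) J + 108 = J W \left(2 - 9 W\right) + 108 = 108 + J W \left(2 - 9 W\right)$)
$y^{2}{\left(31,13 \right)} = \left(108 - 13 \cdot 31 \left(-2 + 9 \cdot 31\right)\right)^{2} = \left(108 - 13 \cdot 31 \left(-2 + 279\right)\right)^{2} = \left(108 - 13 \cdot 31 \cdot 277\right)^{2} = \left(108 - 111631\right)^{2} = \left(-111523\right)^{2} = 12437379529$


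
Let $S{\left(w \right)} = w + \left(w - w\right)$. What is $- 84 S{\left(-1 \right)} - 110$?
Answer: $-26$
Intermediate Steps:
$S{\left(w \right)} = w$ ($S{\left(w \right)} = w + 0 = w$)
$- 84 S{\left(-1 \right)} - 110 = \left(-84\right) \left(-1\right) - 110 = 84 - 110 = -26$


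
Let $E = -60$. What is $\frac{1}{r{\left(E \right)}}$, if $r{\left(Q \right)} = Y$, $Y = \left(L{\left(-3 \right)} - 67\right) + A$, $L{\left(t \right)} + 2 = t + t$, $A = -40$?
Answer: $- \frac{1}{115} \approx -0.0086956$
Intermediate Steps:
$L{\left(t \right)} = -2 + 2 t$ ($L{\left(t \right)} = -2 + \left(t + t\right) = -2 + 2 t$)
$Y = -115$ ($Y = \left(\left(-2 + 2 \left(-3\right)\right) - 67\right) - 40 = \left(\left(-2 - 6\right) - 67\right) - 40 = \left(-8 - 67\right) - 40 = -75 - 40 = -115$)
$r{\left(Q \right)} = -115$
$\frac{1}{r{\left(E \right)}} = \frac{1}{-115} = - \frac{1}{115}$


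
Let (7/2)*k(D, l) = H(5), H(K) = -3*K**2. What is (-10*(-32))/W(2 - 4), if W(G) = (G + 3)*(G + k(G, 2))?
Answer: -560/41 ≈ -13.659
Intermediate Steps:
k(D, l) = -150/7 (k(D, l) = 2*(-3*5**2)/7 = 2*(-3*25)/7 = (2/7)*(-75) = -150/7)
W(G) = (3 + G)*(-150/7 + G) (W(G) = (G + 3)*(G - 150/7) = (3 + G)*(-150/7 + G))
(-10*(-32))/W(2 - 4) = (-10*(-32))/(-450/7 + (2 - 4)**2 - 129*(2 - 4)/7) = 320/(-450/7 + (-2)**2 - 129/7*(-2)) = 320/(-450/7 + 4 + 258/7) = 320/(-164/7) = 320*(-7/164) = -560/41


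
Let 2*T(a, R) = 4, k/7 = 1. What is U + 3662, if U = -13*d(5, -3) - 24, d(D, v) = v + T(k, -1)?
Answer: 3651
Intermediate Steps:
k = 7 (k = 7*1 = 7)
T(a, R) = 2 (T(a, R) = (½)*4 = 2)
d(D, v) = 2 + v (d(D, v) = v + 2 = 2 + v)
U = -11 (U = -13*(2 - 3) - 24 = -13*(-1) - 24 = 13 - 24 = -11)
U + 3662 = -11 + 3662 = 3651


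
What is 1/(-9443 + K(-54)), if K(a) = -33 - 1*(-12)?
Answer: -1/9464 ≈ -0.00010566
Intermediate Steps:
K(a) = -21 (K(a) = -33 + 12 = -21)
1/(-9443 + K(-54)) = 1/(-9443 - 21) = 1/(-9464) = -1/9464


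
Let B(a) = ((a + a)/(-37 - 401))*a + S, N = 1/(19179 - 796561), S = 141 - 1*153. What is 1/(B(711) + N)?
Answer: -56748886/131675295379 ≈ -0.00043098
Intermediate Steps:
S = -12 (S = 141 - 153 = -12)
N = -1/777382 (N = 1/(-777382) = -1/777382 ≈ -1.2864e-6)
B(a) = -12 - a**2/219 (B(a) = ((a + a)/(-37 - 401))*a - 12 = ((2*a)/(-438))*a - 12 = ((2*a)*(-1/438))*a - 12 = (-a/219)*a - 12 = -a**2/219 - 12 = -12 - a**2/219)
1/(B(711) + N) = 1/((-12 - 1/219*711**2) - 1/777382) = 1/((-12 - 1/219*505521) - 1/777382) = 1/((-12 - 168507/73) - 1/777382) = 1/(-169383/73 - 1/777382) = 1/(-131675295379/56748886) = -56748886/131675295379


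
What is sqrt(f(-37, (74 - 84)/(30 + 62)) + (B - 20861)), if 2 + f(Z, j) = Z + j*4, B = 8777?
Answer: I*sqrt(6413297)/23 ≈ 110.11*I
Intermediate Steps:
f(Z, j) = -2 + Z + 4*j (f(Z, j) = -2 + (Z + j*4) = -2 + (Z + 4*j) = -2 + Z + 4*j)
sqrt(f(-37, (74 - 84)/(30 + 62)) + (B - 20861)) = sqrt((-2 - 37 + 4*((74 - 84)/(30 + 62))) + (8777 - 20861)) = sqrt((-2 - 37 + 4*(-10/92)) - 12084) = sqrt((-2 - 37 + 4*(-10*1/92)) - 12084) = sqrt((-2 - 37 + 4*(-5/46)) - 12084) = sqrt((-2 - 37 - 10/23) - 12084) = sqrt(-907/23 - 12084) = sqrt(-278839/23) = I*sqrt(6413297)/23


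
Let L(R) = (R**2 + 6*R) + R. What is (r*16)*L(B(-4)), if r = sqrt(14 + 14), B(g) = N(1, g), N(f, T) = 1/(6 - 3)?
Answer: 704*sqrt(7)/9 ≈ 206.96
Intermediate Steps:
N(f, T) = 1/3
B(g) = 1/3
L(R) = R**2 + 7*R
r = 2*sqrt(7) (r = sqrt(28) = 2*sqrt(7) ≈ 5.2915)
(r*16)*L(B(-4)) = ((2*sqrt(7))*16)*((7 + 1/3)/3) = (32*sqrt(7))*((1/3)*(22/3)) = (32*sqrt(7))*(22/9) = 704*sqrt(7)/9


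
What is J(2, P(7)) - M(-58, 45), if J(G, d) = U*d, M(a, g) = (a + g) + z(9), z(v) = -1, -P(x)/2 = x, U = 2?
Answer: -14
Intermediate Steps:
P(x) = -2*x
M(a, g) = -1 + a + g (M(a, g) = (a + g) - 1 = -1 + a + g)
J(G, d) = 2*d
J(2, P(7)) - M(-58, 45) = 2*(-2*7) - (-1 - 58 + 45) = 2*(-14) - 1*(-14) = -28 + 14 = -14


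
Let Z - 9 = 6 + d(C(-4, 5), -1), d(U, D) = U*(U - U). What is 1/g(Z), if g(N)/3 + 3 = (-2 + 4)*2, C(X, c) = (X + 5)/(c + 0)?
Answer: ⅓ ≈ 0.33333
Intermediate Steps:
C(X, c) = (5 + X)/c
d(U, D) = 0 (d(U, D) = U*0 = 0)
Z = 15 (Z = 9 + (6 + 0) = 9 + 6 = 15)
g(N) = 3 (g(N) = -9 + 3*((-2 + 4)*2) = -9 + 3*(2*2) = -9 + 3*4 = -9 + 12 = 3)
1/g(Z) = 1/3 = ⅓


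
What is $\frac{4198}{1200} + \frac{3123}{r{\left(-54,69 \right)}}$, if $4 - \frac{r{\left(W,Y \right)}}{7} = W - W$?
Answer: $\frac{483143}{4200} \approx 115.03$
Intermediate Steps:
$r{\left(W,Y \right)} = 28$ ($r{\left(W,Y \right)} = 28 - 7 \left(W - W\right) = 28 - 0 = 28 + 0 = 28$)
$\frac{4198}{1200} + \frac{3123}{r{\left(-54,69 \right)}} = \frac{4198}{1200} + \frac{3123}{28} = 4198 \cdot \frac{1}{1200} + 3123 \cdot \frac{1}{28} = \frac{2099}{600} + \frac{3123}{28} = \frac{483143}{4200}$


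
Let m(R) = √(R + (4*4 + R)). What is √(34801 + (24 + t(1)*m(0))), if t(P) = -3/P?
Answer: √34813 ≈ 186.58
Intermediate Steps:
m(R) = √(16 + 2*R) (m(R) = √(R + (16 + R)) = √(16 + 2*R))
√(34801 + (24 + t(1)*m(0))) = √(34801 + (24 + (-3/1)*√(16 + 2*0))) = √(34801 + (24 + (-3*1)*√(16 + 0))) = √(34801 + (24 - 3*√16)) = √(34801 + (24 - 3*4)) = √(34801 + (24 - 12)) = √(34801 + 12) = √34813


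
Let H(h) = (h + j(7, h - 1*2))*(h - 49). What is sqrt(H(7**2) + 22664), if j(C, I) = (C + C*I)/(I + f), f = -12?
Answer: 2*sqrt(5666) ≈ 150.55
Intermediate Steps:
j(C, I) = (C + C*I)/(-12 + I) (j(C, I) = (C + C*I)/(I - 12) = (C + C*I)/(-12 + I))
H(h) = (-49 + h)*(h + 7*(-1 + h)/(-14 + h)) (H(h) = (h + 7*(1 + (h - 1*2))/(-12 + (h - 1*2)))*(h - 49) = (h + 7*(1 + (h - 2))/(-12 + (h - 2)))*(-49 + h) = (h + 7*(1 + (-2 + h))/(-12 + (-2 + h)))*(-49 + h) = (h + 7*(-1 + h)/(-14 + h))*(-49 + h) = (-49 + h)*(h + 7*(-1 + h)/(-14 + h)))
sqrt(H(7**2) + 22664) = sqrt((343 + (7**2)**3 - 56*(7**2)**2 + 336*7**2)/(-14 + 7**2) + 22664) = sqrt((343 + 49**3 - 56*49**2 + 336*49)/(-14 + 49) + 22664) = sqrt((343 + 117649 - 56*2401 + 16464)/35 + 22664) = sqrt((343 + 117649 - 134456 + 16464)/35 + 22664) = sqrt((1/35)*0 + 22664) = sqrt(0 + 22664) = sqrt(22664) = 2*sqrt(5666)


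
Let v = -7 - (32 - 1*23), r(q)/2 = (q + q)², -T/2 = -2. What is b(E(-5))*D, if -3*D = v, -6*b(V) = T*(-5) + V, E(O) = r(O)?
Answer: -160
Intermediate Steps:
T = 4 (T = -2*(-2) = 4)
r(q) = 8*q² (r(q) = 2*(q + q)² = 2*(2*q)² = 2*(4*q²) = 8*q²)
E(O) = 8*O²
v = -16 (v = -7 - (32 - 23) = -7 - 1*9 = -7 - 9 = -16)
b(V) = 10/3 - V/6 (b(V) = -(4*(-5) + V)/6 = -(-20 + V)/6 = 10/3 - V/6)
D = 16/3 (D = -⅓*(-16) = 16/3 ≈ 5.3333)
b(E(-5))*D = (10/3 - 4*(-5)²/3)*(16/3) = (10/3 - 4*25/3)*(16/3) = (10/3 - ⅙*200)*(16/3) = (10/3 - 100/3)*(16/3) = -30*16/3 = -160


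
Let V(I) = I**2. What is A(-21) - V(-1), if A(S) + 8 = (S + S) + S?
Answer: -72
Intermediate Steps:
A(S) = -8 + 3*S (A(S) = -8 + ((S + S) + S) = -8 + (2*S + S) = -8 + 3*S)
A(-21) - V(-1) = (-8 + 3*(-21)) - 1*(-1)**2 = (-8 - 63) - 1*1 = -71 - 1 = -72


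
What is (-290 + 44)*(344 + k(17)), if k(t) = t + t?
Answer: -92988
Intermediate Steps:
k(t) = 2*t
(-290 + 44)*(344 + k(17)) = (-290 + 44)*(344 + 2*17) = -246*(344 + 34) = -246*378 = -92988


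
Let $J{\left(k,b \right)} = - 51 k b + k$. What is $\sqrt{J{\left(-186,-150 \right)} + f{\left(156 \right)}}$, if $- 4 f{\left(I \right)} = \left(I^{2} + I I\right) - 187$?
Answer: $\frac{i \sqrt{5740829}}{2} \approx 1198.0 i$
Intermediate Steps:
$f{\left(I \right)} = \frac{187}{4} - \frac{I^{2}}{2}$ ($f{\left(I \right)} = - \frac{\left(I^{2} + I I\right) - 187}{4} = - \frac{\left(I^{2} + I^{2}\right) - 187}{4} = - \frac{2 I^{2} - 187}{4} = - \frac{-187 + 2 I^{2}}{4} = \frac{187}{4} - \frac{I^{2}}{2}$)
$J{\left(k,b \right)} = k - 51 b k$ ($J{\left(k,b \right)} = - 51 b k + k = k - 51 b k$)
$\sqrt{J{\left(-186,-150 \right)} + f{\left(156 \right)}} = \sqrt{- 186 \left(1 - -7650\right) + \left(\frac{187}{4} - \frac{156^{2}}{2}\right)} = \sqrt{- 186 \left(1 + 7650\right) + \left(\frac{187}{4} - 12168\right)} = \sqrt{\left(-186\right) 7651 + \left(\frac{187}{4} - 12168\right)} = \sqrt{-1423086 - \frac{48485}{4}} = \sqrt{- \frac{5740829}{4}} = \frac{i \sqrt{5740829}}{2}$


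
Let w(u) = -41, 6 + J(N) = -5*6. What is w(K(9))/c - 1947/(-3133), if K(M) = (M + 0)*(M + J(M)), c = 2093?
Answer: 303586/504413 ≈ 0.60186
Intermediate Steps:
J(N) = -36 (J(N) = -6 - 5*6 = -6 - 30 = -36)
K(M) = M*(-36 + M) (K(M) = (M + 0)*(M - 36) = M*(-36 + M))
w(K(9))/c - 1947/(-3133) = -41/2093 - 1947/(-3133) = -41*1/2093 - 1947*(-1/3133) = -41/2093 + 1947/3133 = 303586/504413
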